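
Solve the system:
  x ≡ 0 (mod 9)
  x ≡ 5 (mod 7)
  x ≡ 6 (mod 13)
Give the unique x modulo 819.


Moduli 9, 7, 13 are pairwise coprime; by CRT there is a unique solution modulo M = 9 · 7 · 13 = 819.
Solve pairwise, accumulating the modulus:
  Start with x ≡ 0 (mod 9).
  Combine with x ≡ 5 (mod 7): since gcd(9, 7) = 1, we get a unique residue mod 63.
    Write x = 0 + 9·t and substitute into x ≡ 5 (mod 7): 9·t ≡ 5 − 0 = 5 (mod 7).
    Reduce coefficients mod 7: 2·t ≡ 5 (mod 7).
    The inverse of 2 mod 7 is 4 (since 2·4 = 8 = 1·7 + 1), so t ≡ 4·5 = 20 ≡ 6 (mod 7).
    Then x = 0 + 9·6 = 54, valid modulo lcm(9, 7) = 63: x ≡ 54 (mod 63).
  Combine with x ≡ 6 (mod 13): since gcd(63, 13) = 1, we get a unique residue mod 819.
    Write x = 54 + 63·t and substitute into x ≡ 6 (mod 13): 63·t ≡ 6 − 54 = -48 (mod 13).
    Reduce coefficients mod 13: 11·t ≡ 4 (mod 13).
    The inverse of 11 mod 13 is 6 (since 11·6 = 66 = 5·13 + 1), so t ≡ 6·4 = 24 ≡ 11 (mod 13).
    Then x = 54 + 63·11 = 747, valid modulo lcm(63, 13) = 819: x ≡ 747 (mod 819).
Verify: 747 mod 9 = 0 ✓, 747 mod 7 = 5 ✓, 747 mod 13 = 6 ✓.

x ≡ 747 (mod 819).


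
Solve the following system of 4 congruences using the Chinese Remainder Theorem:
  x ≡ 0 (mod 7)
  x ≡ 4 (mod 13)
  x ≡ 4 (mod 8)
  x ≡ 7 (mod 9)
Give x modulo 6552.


Product of moduli M = 7 · 13 · 8 · 9 = 6552.
Merge one congruence at a time:
  Start: x ≡ 0 (mod 7).
  Combine with x ≡ 4 (mod 13); new modulus lcm = 91.
    Write x = 0 + 7·t and substitute into x ≡ 4 (mod 13): 7·t ≡ 4 − 0 = 4 (mod 13).
    The inverse of 7 mod 13 is 2 (since 7·2 = 14 = 1·13 + 1), so t ≡ 2·4 = 8 ≡ 8 (mod 13).
    Then x = 0 + 7·8 = 56, valid modulo lcm(7, 13) = 91: x ≡ 56 (mod 91).
  Combine with x ≡ 4 (mod 8); new modulus lcm = 728.
    Write x = 56 + 91·t and substitute into x ≡ 4 (mod 8): 91·t ≡ 4 − 56 = -52 (mod 8).
    Reduce coefficients mod 8: 3·t ≡ 4 (mod 8).
    The inverse of 3 mod 8 is 3 (since 3·3 = 9 = 1·8 + 1), so t ≡ 3·4 = 12 ≡ 4 (mod 8).
    Then x = 56 + 91·4 = 420, valid modulo lcm(91, 8) = 728: x ≡ 420 (mod 728).
  Combine with x ≡ 7 (mod 9); new modulus lcm = 6552.
    Write x = 420 + 728·t and substitute into x ≡ 7 (mod 9): 728·t ≡ 7 − 420 = -413 (mod 9).
    Reduce coefficients mod 9: 8·t ≡ 1 (mod 9).
    The inverse of 8 mod 9 is 8 (since 8·8 = 64 = 7·9 + 1), so t ≡ 8·1 = 8 ≡ 8 (mod 9).
    Then x = 420 + 728·8 = 6244, valid modulo lcm(728, 9) = 6552: x ≡ 6244 (mod 6552).
Verify against each original: 6244 mod 7 = 0, 6244 mod 13 = 4, 6244 mod 8 = 4, 6244 mod 9 = 7.

x ≡ 6244 (mod 6552).


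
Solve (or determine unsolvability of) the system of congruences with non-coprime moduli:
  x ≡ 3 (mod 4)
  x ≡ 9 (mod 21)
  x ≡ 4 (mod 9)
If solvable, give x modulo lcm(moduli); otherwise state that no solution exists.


Moduli 4, 21, 9 are not pairwise coprime, so CRT works modulo lcm(m_i) when all pairwise compatibility conditions hold.
Pairwise compatibility: gcd(m_i, m_j) must divide a_i - a_j for every pair.
Merge one congruence at a time:
  Start: x ≡ 3 (mod 4).
  Combine with x ≡ 9 (mod 21): gcd(4, 21) = 1; 9 - 3 = 6, which IS divisible by 1, so compatible.
    Write x = 3 + 4·t and substitute into x ≡ 9 (mod 21): 4·t ≡ 9 − 3 = 6 (mod 21).
    The inverse of 4 mod 21 is 16 (since 4·16 = 64 = 3·21 + 1), so t ≡ 16·6 = 96 ≡ 12 (mod 21).
    Then x = 3 + 4·12 = 51, valid modulo lcm(4, 21) = 84: x ≡ 51 (mod 84).
  Combine with x ≡ 4 (mod 9): gcd(84, 9) = 3, and 4 - 51 = -47 is NOT divisible by 3.
    ⇒ system is inconsistent (no integer solution).

No solution (the system is inconsistent).


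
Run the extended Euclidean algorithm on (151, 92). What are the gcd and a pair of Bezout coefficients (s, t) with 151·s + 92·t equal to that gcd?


Euclidean algorithm on (151, 92) — divide until remainder is 0:
  151 = 1 · 92 + 59
  92 = 1 · 59 + 33
  59 = 1 · 33 + 26
  33 = 1 · 26 + 7
  26 = 3 · 7 + 5
  7 = 1 · 5 + 2
  5 = 2 · 2 + 1
  2 = 2 · 1 + 0
gcd(151, 92) = 1.
Track Bezout coefficients alongside the remainders: start with r₀ = 151 = a·1 + b·0 (s = 1, t = 0) and r₁ = 92 = a·0 + b·1 (s = 0, t = 1); each new remainder r_{k+1} = r_{k-1} − q_k·r_k inherits s_{k+1} = s_{k-1} − q_k·s_k, t_{k+1} = t_{k-1} − q_k·t_k, so r_k = a·s_k + b·t_k at every step:
  q = 1: r = 59, s = 1 − 1·0 = 1, t = 0 − 1·1 = -1  (check: 151·1 + 92·(-1) = 59)
  q = 1: r = 33, s = 0 − 1·1 = -1, t = 1 − 1·(-1) = 2  (check: 151·(-1) + 92·2 = 33)
  q = 1: r = 26, s = 1 − 1·(-1) = 2, t = -1 − 1·2 = -3  (check: 151·2 + 92·(-3) = 26)
  q = 1: r = 7, s = -1 − 1·2 = -3, t = 2 − 1·(-3) = 5  (check: 151·(-3) + 92·5 = 7)
  q = 3: r = 5, s = 2 − 3·(-3) = 11, t = -3 − 3·5 = -18  (check: 151·11 + 92·(-18) = 5)
  q = 1: r = 2, s = -3 − 1·11 = -14, t = 5 − 1·(-18) = 23  (check: 151·(-14) + 92·23 = 2)
  q = 2: r = 1, s = 11 − 2·(-14) = 39, t = -18 − 2·23 = -64  (check: 151·39 + 92·(-64) = 1)
The row with r = 1 (the gcd) gives the Bezout coefficients s = 39, t = -64.
Result: 151 · (39) + 92 · (-64) = 1.

gcd(151, 92) = 1; s = 39, t = -64 (check: 151·39 + 92·(-64) = 1).


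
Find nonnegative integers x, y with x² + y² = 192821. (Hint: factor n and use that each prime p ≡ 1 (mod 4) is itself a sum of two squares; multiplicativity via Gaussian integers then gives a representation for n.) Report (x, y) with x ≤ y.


Step 1: Factor n = 192821 = 29 · 61 · 109.
Step 2: Check the mod-4 condition on each prime factor: 29 ≡ 1 (mod 4), exponent 1; 61 ≡ 1 (mod 4), exponent 1; 109 ≡ 1 (mod 4), exponent 1.
All primes ≡ 3 (mod 4) appear to even exponent (or don't appear), so by the two-squares theorem n IS expressible as a sum of two squares.
Step 3: Build a representation. Here n = 29 · 61 · 109 is a product of primes ≡ 1 (mod 4). Each prime p ≡ 1 (mod 4) is itself a sum of two squares; find a² by testing p − a² for a perfect square:
  29: 29 − 1² = 28, 29 − 2² = 25 = 5² ⇒ 29 = 2² + 5².
  61: 61 − 1² = 60, 61 − 2² = 57, 61 − 3² = 52, 61 − 4² = 45, 61 − 5² = 36 = 6² ⇒ 61 = 5² + 6².
  109: 109 − 1² = 108, 109 − 2² = 105, 109 − 3² = 100 = 10² ⇒ 109 = 3² + 10².
  Combine using the Brahmagupta–Fibonacci identity (a² + b²)(c² + d²) = (ac − bd)² + (ad + bc)² = (ac + bd)² + (ad − bc)²:
  29 · 61 = 1769: from (2² + 5²)(5² + 6²), take (2·5 − 5·6, 2·6 + 5·5) = (10 − 30, 12 + 25) = (-20, 37); dropping signs (only squares matter) gives (20, 37); check 20² + 37² = 400 + 1369 = 1769 ✓.
  1769 · 109 = 192821: from (20² + 37²)(3² + 10²), take (20·3 − 37·10, 20·10 + 37·3) = (60 − 370, 200 + 111) = (-310, 311); dropping signs (only squares matter) gives (310, 311); check 310² + 311² = 96100 + 96721 = 192821 ✓.
Step 4: Order so x ≤ y and verify: 310² + 311² = 96100 + 96721 = 192821 = n. ✓

n = 192821 = 310² + 311² (one valid representation with x ≤ y).


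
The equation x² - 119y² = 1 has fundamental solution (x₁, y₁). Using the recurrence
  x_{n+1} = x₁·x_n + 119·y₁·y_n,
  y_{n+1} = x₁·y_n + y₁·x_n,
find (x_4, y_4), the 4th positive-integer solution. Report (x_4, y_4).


Step 1: Find the fundamental solution (x₁, y₁) of x² - 119y² = 1.
  Expand √119 as a continued fraction. a₀ = ⌊√119⌋ = 10; iterate m_{k+1} = d_k·a_k − m_k, d_{k+1} = (119 − m_{k+1}²)/d_k, a_{k+1} = ⌊(a₀ + m_{k+1})/d_{k+1}⌋ (starting m₀ = 0, d₀ = 1), with convergents p_k = a_k·p_{k-1} + p_{k-2}, q_k = a_k·q_{k-1} + q_{k-2} (p₋₁ = 1, q₋₁ = 0):
  k = 0: a₀ = 10; p₀/q₀ = 10/1; p₀² − 119·q₀² = 100 − 119 = -19.
  k = 1: m = 10, d = 19, a = ⌊(10 + 10)/19⌋ = 1; p/q = (1·10 + 1)/(1·1 + 0) = 11/1; p² − 119·q² = 121 − 119 = 2.
  k = 2: m = 9, d = 2, a = ⌊(10 + 9)/2⌋ = 9; p/q = (9·11 + 10)/(9·1 + 1) = 109/10; p² − 119·q² = 11881 − 11900 = -19.
  k = 3: m = 9, d = 19, a = ⌊(10 + 9)/19⌋ = 1; p/q = (1·109 + 11)/(1·10 + 1) = 120/11; p² − 119·q² = 14400 − 14399 = 1.
  The first convergent with p² − 119·q² = 1 gives the fundamental solution (x₁, y₁) = (120, 11).
Step 2: Apply the recurrence (x_{n+1}, y_{n+1}) = (x₁x_n + 119y₁y_n, x₁y_n + y₁x_n) repeatedly.
  From (x_1, y_1) = (120, 11): x_2 = 120·120 + 119·11·11 = 28799; y_2 = 120·11 + 11·120 = 2640.
  From (x_2, y_2) = (28799, 2640): x_3 = 120·28799 + 119·11·2640 = 6911640; y_3 = 120·2640 + 11·28799 = 633589.
  From (x_3, y_3) = (6911640, 633589): x_4 = 120·6911640 + 119·11·633589 = 1658764801; y_4 = 120·633589 + 11·6911640 = 152058720.
Step 3: Verify x_4² - 119·y_4² = 2751500665036569601 - 2751500665036569600 = 1 (should be 1). ✓

(x_1, y_1) = (120, 11); (x_4, y_4) = (1658764801, 152058720).


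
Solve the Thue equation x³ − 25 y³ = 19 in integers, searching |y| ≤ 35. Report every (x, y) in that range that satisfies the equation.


The equation is x³ - 25y³ = 19. For fixed y, x³ = 25·y³ + 19, so a solution requires the RHS to be a perfect cube.
Strategy: iterate y from -35 to 35, compute RHS = 25·y³ + 19, and check whether it is a (positive or negative) perfect cube.
Check small values of y:
  y = 0: RHS = 19 is not a perfect cube.
  y = 1: RHS = 44 is not a perfect cube.
  y = -1: RHS = -6 is not a perfect cube.
  y = 2: RHS = 219 is not a perfect cube.
  y = -2: RHS = -181 is not a perfect cube.
  y = 3: RHS = 694 is not a perfect cube.
  y = -3: RHS = -656 is not a perfect cube.
Continuing the search up to |y| = 35 finds no solutions either.
No (x, y) in the scanned range satisfies the equation.

No integer solutions with |y| ≤ 35.


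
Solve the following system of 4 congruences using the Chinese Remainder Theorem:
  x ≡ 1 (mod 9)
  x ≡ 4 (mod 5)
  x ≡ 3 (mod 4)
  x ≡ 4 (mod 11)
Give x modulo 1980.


Product of moduli M = 9 · 5 · 4 · 11 = 1980.
Merge one congruence at a time:
  Start: x ≡ 1 (mod 9).
  Combine with x ≡ 4 (mod 5); new modulus lcm = 45.
    Write x = 1 + 9·t and substitute into x ≡ 4 (mod 5): 9·t ≡ 4 − 1 = 3 (mod 5).
    Reduce coefficients mod 5: 4·t ≡ 3 (mod 5).
    The inverse of 4 mod 5 is 4 (since 4·4 = 16 = 3·5 + 1), so t ≡ 4·3 = 12 ≡ 2 (mod 5).
    Then x = 1 + 9·2 = 19, valid modulo lcm(9, 5) = 45: x ≡ 19 (mod 45).
  Combine with x ≡ 3 (mod 4); new modulus lcm = 180.
    Write x = 19 + 45·t and substitute into x ≡ 3 (mod 4): 45·t ≡ 3 − 19 = -16 (mod 4).
    Reduce coefficients mod 4: 1·t ≡ 0 (mod 4).
    So t ≡ 0 (mod 4).
    Then x = 19 + 45·0 = 19, valid modulo lcm(45, 4) = 180: x ≡ 19 (mod 180).
  Combine with x ≡ 4 (mod 11); new modulus lcm = 1980.
    Write x = 19 + 180·t and substitute into x ≡ 4 (mod 11): 180·t ≡ 4 − 19 = -15 (mod 11).
    Reduce coefficients mod 11: 4·t ≡ 7 (mod 11).
    The inverse of 4 mod 11 is 3 (since 4·3 = 12 = 1·11 + 1), so t ≡ 3·7 = 21 ≡ 10 (mod 11).
    Then x = 19 + 180·10 = 1819, valid modulo lcm(180, 11) = 1980: x ≡ 1819 (mod 1980).
Verify against each original: 1819 mod 9 = 1, 1819 mod 5 = 4, 1819 mod 4 = 3, 1819 mod 11 = 4.

x ≡ 1819 (mod 1980).


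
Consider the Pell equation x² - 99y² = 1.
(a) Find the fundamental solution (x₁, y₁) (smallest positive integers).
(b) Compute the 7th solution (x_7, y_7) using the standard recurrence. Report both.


Step 1: Find the fundamental solution (x₁, y₁) of x² - 99y² = 1.
  Expand √99 as a continued fraction. a₀ = ⌊√99⌋ = 9; iterate m_{k+1} = d_k·a_k − m_k, d_{k+1} = (99 − m_{k+1}²)/d_k, a_{k+1} = ⌊(a₀ + m_{k+1})/d_{k+1}⌋ (starting m₀ = 0, d₀ = 1), with convergents p_k = a_k·p_{k-1} + p_{k-2}, q_k = a_k·q_{k-1} + q_{k-2} (p₋₁ = 1, q₋₁ = 0):
  k = 0: a₀ = 9; p₀/q₀ = 9/1; p₀² − 99·q₀² = 81 − 99 = -18.
  k = 1: m = 9, d = 18, a = ⌊(9 + 9)/18⌋ = 1; p/q = (1·9 + 1)/(1·1 + 0) = 10/1; p² − 99·q² = 100 − 99 = 1.
  The first convergent with p² − 99·q² = 1 gives the fundamental solution (x₁, y₁) = (10, 1).
Step 2: Apply the recurrence (x_{n+1}, y_{n+1}) = (x₁x_n + 99y₁y_n, x₁y_n + y₁x_n) repeatedly.
  From (x_1, y_1) = (10, 1): x_2 = 10·10 + 99·1·1 = 199; y_2 = 10·1 + 1·10 = 20.
  From (x_2, y_2) = (199, 20): x_3 = 10·199 + 99·1·20 = 3970; y_3 = 10·20 + 1·199 = 399.
  From (x_3, y_3) = (3970, 399): x_4 = 10·3970 + 99·1·399 = 79201; y_4 = 10·399 + 1·3970 = 7960.
  From (x_4, y_4) = (79201, 7960): x_5 = 10·79201 + 99·1·7960 = 1580050; y_5 = 10·7960 + 1·79201 = 158801.
  From (x_5, y_5) = (1580050, 158801): x_6 = 10·1580050 + 99·1·158801 = 31521799; y_6 = 10·158801 + 1·1580050 = 3168060.
  From (x_6, y_6) = (31521799, 3168060): x_7 = 10·31521799 + 99·1·3168060 = 628855930; y_7 = 10·3168060 + 1·31521799 = 63202399.
Step 3: Verify x_7² - 99·y_7² = 395459780696164900 - 395459780696164899 = 1 (should be 1). ✓

(x_1, y_1) = (10, 1); (x_7, y_7) = (628855930, 63202399).


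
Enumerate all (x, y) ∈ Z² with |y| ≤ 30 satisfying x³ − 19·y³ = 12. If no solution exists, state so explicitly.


The equation is x³ - 19y³ = 12. For fixed y, x³ = 19·y³ + 12, so a solution requires the RHS to be a perfect cube.
Strategy: iterate y from -30 to 30, compute RHS = 19·y³ + 12, and check whether it is a (positive or negative) perfect cube.
Check small values of y:
  y = 0: RHS = 12 is not a perfect cube.
  y = 1: RHS = 31 is not a perfect cube.
  y = -1: RHS = -7 is not a perfect cube.
  y = 2: RHS = 164 is not a perfect cube.
  y = -2: RHS = -140 is not a perfect cube.
  y = 3: RHS = 525 is not a perfect cube.
  y = -3: RHS = -501 is not a perfect cube.
Continuing the search up to |y| = 30 finds no solutions either.
No (x, y) in the scanned range satisfies the equation.

No integer solutions with |y| ≤ 30.


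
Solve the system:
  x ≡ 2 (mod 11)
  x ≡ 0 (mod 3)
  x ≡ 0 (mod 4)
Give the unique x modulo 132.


Moduli 11, 3, 4 are pairwise coprime; by CRT there is a unique solution modulo M = 11 · 3 · 4 = 132.
Solve pairwise, accumulating the modulus:
  Start with x ≡ 2 (mod 11).
  Combine with x ≡ 0 (mod 3): since gcd(11, 3) = 1, we get a unique residue mod 33.
    Write x = 2 + 11·t and substitute into x ≡ 0 (mod 3): 11·t ≡ 0 − 2 = -2 (mod 3).
    Reduce coefficients mod 3: 2·t ≡ 1 (mod 3).
    The inverse of 2 mod 3 is 2 (since 2·2 = 4 = 1·3 + 1), so t ≡ 2·1 = 2 ≡ 2 (mod 3).
    Then x = 2 + 11·2 = 24, valid modulo lcm(11, 3) = 33: x ≡ 24 (mod 33).
  Combine with x ≡ 0 (mod 4): since gcd(33, 4) = 1, we get a unique residue mod 132.
    Write x = 24 + 33·t and substitute into x ≡ 0 (mod 4): 33·t ≡ 0 − 24 = -24 (mod 4).
    Reduce coefficients mod 4: 1·t ≡ 0 (mod 4).
    So t ≡ 0 (mod 4).
    Then x = 24 + 33·0 = 24, valid modulo lcm(33, 4) = 132: x ≡ 24 (mod 132).
Verify: 24 mod 11 = 2 ✓, 24 mod 3 = 0 ✓, 24 mod 4 = 0 ✓.

x ≡ 24 (mod 132).


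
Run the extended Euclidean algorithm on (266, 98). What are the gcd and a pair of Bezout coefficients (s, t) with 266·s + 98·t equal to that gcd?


Euclidean algorithm on (266, 98) — divide until remainder is 0:
  266 = 2 · 98 + 70
  98 = 1 · 70 + 28
  70 = 2 · 28 + 14
  28 = 2 · 14 + 0
gcd(266, 98) = 14.
Track Bezout coefficients alongside the remainders: start with r₀ = 266 = a·1 + b·0 (s = 1, t = 0) and r₁ = 98 = a·0 + b·1 (s = 0, t = 1); each new remainder r_{k+1} = r_{k-1} − q_k·r_k inherits s_{k+1} = s_{k-1} − q_k·s_k, t_{k+1} = t_{k-1} − q_k·t_k, so r_k = a·s_k + b·t_k at every step:
  q = 2: r = 70, s = 1 − 2·0 = 1, t = 0 − 2·1 = -2  (check: 266·1 + 98·(-2) = 70)
  q = 1: r = 28, s = 0 − 1·1 = -1, t = 1 − 1·(-2) = 3  (check: 266·(-1) + 98·3 = 28)
  q = 2: r = 14, s = 1 − 2·(-1) = 3, t = -2 − 2·3 = -8  (check: 266·3 + 98·(-8) = 14)
The row with r = 14 (the gcd) gives the Bezout coefficients s = 3, t = -8.
Result: 266 · (3) + 98 · (-8) = 14.

gcd(266, 98) = 14; s = 3, t = -8 (check: 266·3 + 98·(-8) = 14).


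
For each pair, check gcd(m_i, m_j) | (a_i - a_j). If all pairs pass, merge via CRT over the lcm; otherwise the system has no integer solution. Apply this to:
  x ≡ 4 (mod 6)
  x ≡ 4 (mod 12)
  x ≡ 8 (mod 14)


Moduli 6, 12, 14 are not pairwise coprime, so CRT works modulo lcm(m_i) when all pairwise compatibility conditions hold.
Pairwise compatibility: gcd(m_i, m_j) must divide a_i - a_j for every pair.
Merge one congruence at a time:
  Start: x ≡ 4 (mod 6).
  Combine with x ≡ 4 (mod 12): gcd(6, 12) = 6; 4 - 4 = 0, which IS divisible by 6, so compatible.
    Write x = 4 + 6·t and substitute into x ≡ 4 (mod 12): 6·t ≡ 4 − 4 = 0 (mod 12).
    Divide the congruence (and modulus) by g = 6: 1·t ≡ 0 (mod 2).
    So t ≡ 0 (mod 2).
    Then x = 4 + 6·0 = 4, valid modulo lcm(6, 12) = 12: x ≡ 4 (mod 12).
  Combine with x ≡ 8 (mod 14): gcd(12, 14) = 2; 8 - 4 = 4, which IS divisible by 2, so compatible.
    Write x = 4 + 12·t and substitute into x ≡ 8 (mod 14): 12·t ≡ 8 − 4 = 4 (mod 14).
    Divide the congruence (and modulus) by g = 2: 6·t ≡ 2 (mod 7).
    The inverse of 6 mod 7 is 6 (since 6·6 = 36 = 5·7 + 1), so t ≡ 6·2 = 12 ≡ 5 (mod 7).
    Then x = 4 + 12·5 = 64, valid modulo lcm(12, 14) = 84: x ≡ 64 (mod 84).
Verify: 64 mod 6 = 4, 64 mod 12 = 4, 64 mod 14 = 8.

x ≡ 64 (mod 84).


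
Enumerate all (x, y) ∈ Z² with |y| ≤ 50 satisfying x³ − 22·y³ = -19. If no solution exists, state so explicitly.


The equation is x³ - 22y³ = -19. For fixed y, x³ = 22·y³ − 19, so a solution requires the RHS to be a perfect cube.
Strategy: iterate y from -50 to 50, compute RHS = 22·y³ − 19, and check whether it is a (positive or negative) perfect cube.
Check small values of y:
  y = 0: RHS = -19 is not a perfect cube.
  y = 1: RHS = 3 is not a perfect cube.
  y = -1: RHS = -41 is not a perfect cube.
  y = 2: RHS = 157 is not a perfect cube.
  y = -2: RHS = -195 is not a perfect cube.
  y = 3: RHS = 575 is not a perfect cube.
  y = -3: RHS = -613 is not a perfect cube.
Continuing the search up to |y| = 50 finds no solutions either.
No (x, y) in the scanned range satisfies the equation.

No integer solutions with |y| ≤ 50.


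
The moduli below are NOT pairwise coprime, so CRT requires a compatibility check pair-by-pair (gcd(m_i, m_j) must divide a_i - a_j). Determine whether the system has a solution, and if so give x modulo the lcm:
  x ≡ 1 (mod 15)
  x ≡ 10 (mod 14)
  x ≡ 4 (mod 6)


Moduli 15, 14, 6 are not pairwise coprime, so CRT works modulo lcm(m_i) when all pairwise compatibility conditions hold.
Pairwise compatibility: gcd(m_i, m_j) must divide a_i - a_j for every pair.
Merge one congruence at a time:
  Start: x ≡ 1 (mod 15).
  Combine with x ≡ 10 (mod 14): gcd(15, 14) = 1; 10 - 1 = 9, which IS divisible by 1, so compatible.
    Write x = 1 + 15·t and substitute into x ≡ 10 (mod 14): 15·t ≡ 10 − 1 = 9 (mod 14).
    Reduce coefficients mod 14: 1·t ≡ 9 (mod 14).
    So t ≡ 9 (mod 14).
    Then x = 1 + 15·9 = 136, valid modulo lcm(15, 14) = 210: x ≡ 136 (mod 210).
  Combine with x ≡ 4 (mod 6): gcd(210, 6) = 6; 4 - 136 = -132, which IS divisible by 6, so compatible.
    Write x = 136 + 210·t and substitute into x ≡ 4 (mod 6): 210·t ≡ 4 − 136 = -132 (mod 6).
    Divide the congruence (and modulus) by g = 6: 35·t ≡ -22 (mod 1).
    Modulo 1 every t works; take t = 0.
    Then x = 136 + 210·0 = 136, valid modulo lcm(210, 6) = 210: x ≡ 136 (mod 210).
Verify: 136 mod 15 = 1, 136 mod 14 = 10, 136 mod 6 = 4.

x ≡ 136 (mod 210).


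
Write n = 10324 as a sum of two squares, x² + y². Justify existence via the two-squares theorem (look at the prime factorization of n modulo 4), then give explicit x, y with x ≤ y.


Step 1: Factor n = 10324 = 2^2 · 29 · 89.
Step 2: Check the mod-4 condition on each prime factor: 2 = 2 (special); 29 ≡ 1 (mod 4), exponent 1; 89 ≡ 1 (mod 4), exponent 1.
All primes ≡ 3 (mod 4) appear to even exponent (or don't appear), so by the two-squares theorem n IS expressible as a sum of two squares.
Step 3: Build a representation. Group n = k² · m with k = 2 and m = 29 · 89 = 2581 (a product of primes ≡ 1 (mod 4)); a representation of m scales to one of n via (k·x)² + (k·y)² = k²(x² + y²). Each prime p ≡ 1 (mod 4) is itself a sum of two squares; find a² by testing p − a² for a perfect square:
  29: 29 − 1² = 28, 29 − 2² = 25 = 5² ⇒ 29 = 2² + 5².
  89: 89 − 1² = 88, 89 − 2² = 85, 89 − 3² = 80, 89 − 4² = 73, 89 − 5² = 64 = 8² ⇒ 89 = 5² + 8².
  Combine using the Brahmagupta–Fibonacci identity (a² + b²)(c² + d²) = (ac − bd)² + (ad + bc)² = (ac + bd)² + (ad − bc)²:
  29 · 89 = 2581: from (2² + 5²)(5² + 8²), take (2·5 − 5·8, 2·8 + 5·5) = (10 − 40, 16 + 25) = (-30, 41); dropping signs (only squares matter) gives (30, 41); check 30² + 41² = 900 + 1681 = 2581 ✓.
  Scale by k = 2: (2·30, 2·41) = (60, 82).
Step 4: Order so x ≤ y and verify: 60² + 82² = 3600 + 6724 = 10324 = n. ✓

n = 10324 = 60² + 82² (one valid representation with x ≤ y).


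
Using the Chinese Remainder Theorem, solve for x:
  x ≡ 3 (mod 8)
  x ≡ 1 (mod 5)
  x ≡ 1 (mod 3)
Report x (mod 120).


Moduli 8, 5, 3 are pairwise coprime; by CRT there is a unique solution modulo M = 8 · 5 · 3 = 120.
Solve pairwise, accumulating the modulus:
  Start with x ≡ 3 (mod 8).
  Combine with x ≡ 1 (mod 5): since gcd(8, 5) = 1, we get a unique residue mod 40.
    Write x = 3 + 8·t and substitute into x ≡ 1 (mod 5): 8·t ≡ 1 − 3 = -2 (mod 5).
    Reduce coefficients mod 5: 3·t ≡ 3 (mod 5).
    The inverse of 3 mod 5 is 2 (since 3·2 = 6 = 1·5 + 1), so t ≡ 2·3 = 6 ≡ 1 (mod 5).
    Then x = 3 + 8·1 = 11, valid modulo lcm(8, 5) = 40: x ≡ 11 (mod 40).
  Combine with x ≡ 1 (mod 3): since gcd(40, 3) = 1, we get a unique residue mod 120.
    Write x = 11 + 40·t and substitute into x ≡ 1 (mod 3): 40·t ≡ 1 − 11 = -10 (mod 3).
    Reduce coefficients mod 3: 1·t ≡ 2 (mod 3).
    So t ≡ 2 (mod 3).
    Then x = 11 + 40·2 = 91, valid modulo lcm(40, 3) = 120: x ≡ 91 (mod 120).
Verify: 91 mod 8 = 3 ✓, 91 mod 5 = 1 ✓, 91 mod 3 = 1 ✓.

x ≡ 91 (mod 120).


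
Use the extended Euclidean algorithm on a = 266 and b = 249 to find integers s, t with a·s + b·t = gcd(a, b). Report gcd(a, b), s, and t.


Euclidean algorithm on (266, 249) — divide until remainder is 0:
  266 = 1 · 249 + 17
  249 = 14 · 17 + 11
  17 = 1 · 11 + 6
  11 = 1 · 6 + 5
  6 = 1 · 5 + 1
  5 = 5 · 1 + 0
gcd(266, 249) = 1.
Track Bezout coefficients alongside the remainders: start with r₀ = 266 = a·1 + b·0 (s = 1, t = 0) and r₁ = 249 = a·0 + b·1 (s = 0, t = 1); each new remainder r_{k+1} = r_{k-1} − q_k·r_k inherits s_{k+1} = s_{k-1} − q_k·s_k, t_{k+1} = t_{k-1} − q_k·t_k, so r_k = a·s_k + b·t_k at every step:
  q = 1: r = 17, s = 1 − 1·0 = 1, t = 0 − 1·1 = -1  (check: 266·1 + 249·(-1) = 17)
  q = 14: r = 11, s = 0 − 14·1 = -14, t = 1 − 14·(-1) = 15  (check: 266·(-14) + 249·15 = 11)
  q = 1: r = 6, s = 1 − 1·(-14) = 15, t = -1 − 1·15 = -16  (check: 266·15 + 249·(-16) = 6)
  q = 1: r = 5, s = -14 − 1·15 = -29, t = 15 − 1·(-16) = 31  (check: 266·(-29) + 249·31 = 5)
  q = 1: r = 1, s = 15 − 1·(-29) = 44, t = -16 − 1·31 = -47  (check: 266·44 + 249·(-47) = 1)
The row with r = 1 (the gcd) gives the Bezout coefficients s = 44, t = -47.
Result: 266 · (44) + 249 · (-47) = 1.

gcd(266, 249) = 1; s = 44, t = -47 (check: 266·44 + 249·(-47) = 1).


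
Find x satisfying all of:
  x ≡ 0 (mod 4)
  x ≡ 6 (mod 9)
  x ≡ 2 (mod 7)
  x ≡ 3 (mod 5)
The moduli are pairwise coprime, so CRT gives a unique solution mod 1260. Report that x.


Product of moduli M = 4 · 9 · 7 · 5 = 1260.
Merge one congruence at a time:
  Start: x ≡ 0 (mod 4).
  Combine with x ≡ 6 (mod 9); new modulus lcm = 36.
    Write x = 0 + 4·t and substitute into x ≡ 6 (mod 9): 4·t ≡ 6 − 0 = 6 (mod 9).
    The inverse of 4 mod 9 is 7 (since 4·7 = 28 = 3·9 + 1), so t ≡ 7·6 = 42 ≡ 6 (mod 9).
    Then x = 0 + 4·6 = 24, valid modulo lcm(4, 9) = 36: x ≡ 24 (mod 36).
  Combine with x ≡ 2 (mod 7); new modulus lcm = 252.
    Write x = 24 + 36·t and substitute into x ≡ 2 (mod 7): 36·t ≡ 2 − 24 = -22 (mod 7).
    Reduce coefficients mod 7: 1·t ≡ 6 (mod 7).
    So t ≡ 6 (mod 7).
    Then x = 24 + 36·6 = 240, valid modulo lcm(36, 7) = 252: x ≡ 240 (mod 252).
  Combine with x ≡ 3 (mod 5); new modulus lcm = 1260.
    Write x = 240 + 252·t and substitute into x ≡ 3 (mod 5): 252·t ≡ 3 − 240 = -237 (mod 5).
    Reduce coefficients mod 5: 2·t ≡ 3 (mod 5).
    The inverse of 2 mod 5 is 3 (since 2·3 = 6 = 1·5 + 1), so t ≡ 3·3 = 9 ≡ 4 (mod 5).
    Then x = 240 + 252·4 = 1248, valid modulo lcm(252, 5) = 1260: x ≡ 1248 (mod 1260).
Verify against each original: 1248 mod 4 = 0, 1248 mod 9 = 6, 1248 mod 7 = 2, 1248 mod 5 = 3.

x ≡ 1248 (mod 1260).


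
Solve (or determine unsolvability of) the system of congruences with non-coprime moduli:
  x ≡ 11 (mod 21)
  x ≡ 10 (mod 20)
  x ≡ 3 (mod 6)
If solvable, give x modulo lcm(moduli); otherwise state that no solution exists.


Moduli 21, 20, 6 are not pairwise coprime, so CRT works modulo lcm(m_i) when all pairwise compatibility conditions hold.
Pairwise compatibility: gcd(m_i, m_j) must divide a_i - a_j for every pair.
Merge one congruence at a time:
  Start: x ≡ 11 (mod 21).
  Combine with x ≡ 10 (mod 20): gcd(21, 20) = 1; 10 - 11 = -1, which IS divisible by 1, so compatible.
    Write x = 11 + 21·t and substitute into x ≡ 10 (mod 20): 21·t ≡ 10 − 11 = -1 (mod 20).
    Reduce coefficients mod 20: 1·t ≡ 19 (mod 20).
    So t ≡ 19 (mod 20).
    Then x = 11 + 21·19 = 410, valid modulo lcm(21, 20) = 420: x ≡ 410 (mod 420).
  Combine with x ≡ 3 (mod 6): gcd(420, 6) = 6, and 3 - 410 = -407 is NOT divisible by 6.
    ⇒ system is inconsistent (no integer solution).

No solution (the system is inconsistent).


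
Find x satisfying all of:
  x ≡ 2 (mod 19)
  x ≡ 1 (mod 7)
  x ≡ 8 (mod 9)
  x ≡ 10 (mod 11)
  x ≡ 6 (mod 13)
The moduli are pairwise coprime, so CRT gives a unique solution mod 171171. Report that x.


Product of moduli M = 19 · 7 · 9 · 11 · 13 = 171171.
Merge one congruence at a time:
  Start: x ≡ 2 (mod 19).
  Combine with x ≡ 1 (mod 7); new modulus lcm = 133.
    Write x = 2 + 19·t and substitute into x ≡ 1 (mod 7): 19·t ≡ 1 − 2 = -1 (mod 7).
    Reduce coefficients mod 7: 5·t ≡ 6 (mod 7).
    The inverse of 5 mod 7 is 3 (since 5·3 = 15 = 2·7 + 1), so t ≡ 3·6 = 18 ≡ 4 (mod 7).
    Then x = 2 + 19·4 = 78, valid modulo lcm(19, 7) = 133: x ≡ 78 (mod 133).
  Combine with x ≡ 8 (mod 9); new modulus lcm = 1197.
    Write x = 78 + 133·t and substitute into x ≡ 8 (mod 9): 133·t ≡ 8 − 78 = -70 (mod 9).
    Reduce coefficients mod 9: 7·t ≡ 2 (mod 9).
    The inverse of 7 mod 9 is 4 (since 7·4 = 28 = 3·9 + 1), so t ≡ 4·2 = 8 ≡ 8 (mod 9).
    Then x = 78 + 133·8 = 1142, valid modulo lcm(133, 9) = 1197: x ≡ 1142 (mod 1197).
  Combine with x ≡ 10 (mod 11); new modulus lcm = 13167.
    Write x = 1142 + 1197·t and substitute into x ≡ 10 (mod 11): 1197·t ≡ 10 − 1142 = -1132 (mod 11).
    Reduce coefficients mod 11: 9·t ≡ 1 (mod 11).
    The inverse of 9 mod 11 is 5 (since 9·5 = 45 = 4·11 + 1), so t ≡ 5·1 = 5 ≡ 5 (mod 11).
    Then x = 1142 + 1197·5 = 7127, valid modulo lcm(1197, 11) = 13167: x ≡ 7127 (mod 13167).
  Combine with x ≡ 6 (mod 13); new modulus lcm = 171171.
    Write x = 7127 + 13167·t and substitute into x ≡ 6 (mod 13): 13167·t ≡ 6 − 7127 = -7121 (mod 13).
    Reduce coefficients mod 13: 11·t ≡ 3 (mod 13).
    The inverse of 11 mod 13 is 6 (since 11·6 = 66 = 5·13 + 1), so t ≡ 6·3 = 18 ≡ 5 (mod 13).
    Then x = 7127 + 13167·5 = 72962, valid modulo lcm(13167, 13) = 171171: x ≡ 72962 (mod 171171).
Verify against each original: 72962 mod 19 = 2, 72962 mod 7 = 1, 72962 mod 9 = 8, 72962 mod 11 = 10, 72962 mod 13 = 6.

x ≡ 72962 (mod 171171).


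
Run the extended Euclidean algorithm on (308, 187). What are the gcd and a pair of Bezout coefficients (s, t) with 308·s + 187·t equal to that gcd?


Euclidean algorithm on (308, 187) — divide until remainder is 0:
  308 = 1 · 187 + 121
  187 = 1 · 121 + 66
  121 = 1 · 66 + 55
  66 = 1 · 55 + 11
  55 = 5 · 11 + 0
gcd(308, 187) = 11.
Track Bezout coefficients alongside the remainders: start with r₀ = 308 = a·1 + b·0 (s = 1, t = 0) and r₁ = 187 = a·0 + b·1 (s = 0, t = 1); each new remainder r_{k+1} = r_{k-1} − q_k·r_k inherits s_{k+1} = s_{k-1} − q_k·s_k, t_{k+1} = t_{k-1} − q_k·t_k, so r_k = a·s_k + b·t_k at every step:
  q = 1: r = 121, s = 1 − 1·0 = 1, t = 0 − 1·1 = -1  (check: 308·1 + 187·(-1) = 121)
  q = 1: r = 66, s = 0 − 1·1 = -1, t = 1 − 1·(-1) = 2  (check: 308·(-1) + 187·2 = 66)
  q = 1: r = 55, s = 1 − 1·(-1) = 2, t = -1 − 1·2 = -3  (check: 308·2 + 187·(-3) = 55)
  q = 1: r = 11, s = -1 − 1·2 = -3, t = 2 − 1·(-3) = 5  (check: 308·(-3) + 187·5 = 11)
The row with r = 11 (the gcd) gives the Bezout coefficients s = -3, t = 5.
Result: 308 · (-3) + 187 · (5) = 11.

gcd(308, 187) = 11; s = -3, t = 5 (check: 308·(-3) + 187·5 = 11).


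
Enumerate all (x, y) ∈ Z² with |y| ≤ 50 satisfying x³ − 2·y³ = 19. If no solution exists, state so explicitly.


The equation is x³ - 2y³ = 19. For fixed y, x³ = 2·y³ + 19, so a solution requires the RHS to be a perfect cube.
Strategy: iterate y from -50 to 50, compute RHS = 2·y³ + 19, and check whether it is a (positive or negative) perfect cube.
Check small values of y:
  y = 0: RHS = 19 is not a perfect cube.
  y = 1: RHS = 21 is not a perfect cube.
  y = -1: RHS = 17 is not a perfect cube.
  y = 2: RHS = 35 is not a perfect cube.
  y = -2: RHS = 3 is not a perfect cube.
  y = 3: RHS = 73 is not a perfect cube.
  y = -3: RHS = -35 is not a perfect cube.
Continuing the search up to |y| = 50 finds no solutions either.
No (x, y) in the scanned range satisfies the equation.

No integer solutions with |y| ≤ 50.


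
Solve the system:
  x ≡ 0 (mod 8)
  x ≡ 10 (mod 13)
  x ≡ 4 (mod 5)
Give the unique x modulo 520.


Moduli 8, 13, 5 are pairwise coprime; by CRT there is a unique solution modulo M = 8 · 13 · 5 = 520.
Solve pairwise, accumulating the modulus:
  Start with x ≡ 0 (mod 8).
  Combine with x ≡ 10 (mod 13): since gcd(8, 13) = 1, we get a unique residue mod 104.
    Write x = 0 + 8·t and substitute into x ≡ 10 (mod 13): 8·t ≡ 10 − 0 = 10 (mod 13).
    The inverse of 8 mod 13 is 5 (since 8·5 = 40 = 3·13 + 1), so t ≡ 5·10 = 50 ≡ 11 (mod 13).
    Then x = 0 + 8·11 = 88, valid modulo lcm(8, 13) = 104: x ≡ 88 (mod 104).
  Combine with x ≡ 4 (mod 5): since gcd(104, 5) = 1, we get a unique residue mod 520.
    Write x = 88 + 104·t and substitute into x ≡ 4 (mod 5): 104·t ≡ 4 − 88 = -84 (mod 5).
    Reduce coefficients mod 5: 4·t ≡ 1 (mod 5).
    The inverse of 4 mod 5 is 4 (since 4·4 = 16 = 3·5 + 1), so t ≡ 4·1 = 4 ≡ 4 (mod 5).
    Then x = 88 + 104·4 = 504, valid modulo lcm(104, 5) = 520: x ≡ 504 (mod 520).
Verify: 504 mod 8 = 0 ✓, 504 mod 13 = 10 ✓, 504 mod 5 = 4 ✓.

x ≡ 504 (mod 520).


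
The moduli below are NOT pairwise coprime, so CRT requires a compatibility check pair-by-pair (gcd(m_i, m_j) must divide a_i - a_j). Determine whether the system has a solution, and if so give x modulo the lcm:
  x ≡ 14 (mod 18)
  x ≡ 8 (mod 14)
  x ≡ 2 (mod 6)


Moduli 18, 14, 6 are not pairwise coprime, so CRT works modulo lcm(m_i) when all pairwise compatibility conditions hold.
Pairwise compatibility: gcd(m_i, m_j) must divide a_i - a_j for every pair.
Merge one congruence at a time:
  Start: x ≡ 14 (mod 18).
  Combine with x ≡ 8 (mod 14): gcd(18, 14) = 2; 8 - 14 = -6, which IS divisible by 2, so compatible.
    Write x = 14 + 18·t and substitute into x ≡ 8 (mod 14): 18·t ≡ 8 − 14 = -6 (mod 14).
    Divide the congruence (and modulus) by g = 2: 9·t ≡ -3 (mod 7).
    Reduce coefficients mod 7: 2·t ≡ 4 (mod 7).
    The inverse of 2 mod 7 is 4 (since 2·4 = 8 = 1·7 + 1), so t ≡ 4·4 = 16 ≡ 2 (mod 7).
    Then x = 14 + 18·2 = 50, valid modulo lcm(18, 14) = 126: x ≡ 50 (mod 126).
  Combine with x ≡ 2 (mod 6): gcd(126, 6) = 6; 2 - 50 = -48, which IS divisible by 6, so compatible.
    Write x = 50 + 126·t and substitute into x ≡ 2 (mod 6): 126·t ≡ 2 − 50 = -48 (mod 6).
    Divide the congruence (and modulus) by g = 6: 21·t ≡ -8 (mod 1).
    Modulo 1 every t works; take t = 0.
    Then x = 50 + 126·0 = 50, valid modulo lcm(126, 6) = 126: x ≡ 50 (mod 126).
Verify: 50 mod 18 = 14, 50 mod 14 = 8, 50 mod 6 = 2.

x ≡ 50 (mod 126).


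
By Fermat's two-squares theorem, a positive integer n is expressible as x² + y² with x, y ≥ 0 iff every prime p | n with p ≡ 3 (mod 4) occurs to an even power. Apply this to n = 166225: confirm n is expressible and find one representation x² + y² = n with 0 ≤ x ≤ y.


Step 1: Factor n = 166225 = 5^2 · 61 · 109.
Step 2: Check the mod-4 condition on each prime factor: 5 ≡ 1 (mod 4), exponent 2; 61 ≡ 1 (mod 4), exponent 1; 109 ≡ 1 (mod 4), exponent 1.
All primes ≡ 3 (mod 4) appear to even exponent (or don't appear), so by the two-squares theorem n IS expressible as a sum of two squares.
Step 3: Build a representation. Group n = k² · m with k = 5 and m = 61 · 109 = 6649 (a product of primes ≡ 1 (mod 4)); a representation of m scales to one of n via (k·x)² + (k·y)² = k²(x² + y²). Each prime p ≡ 1 (mod 4) is itself a sum of two squares; find a² by testing p − a² for a perfect square:
  61: 61 − 1² = 60, 61 − 2² = 57, 61 − 3² = 52, 61 − 4² = 45, 61 − 5² = 36 = 6² ⇒ 61 = 5² + 6².
  109: 109 − 1² = 108, 109 − 2² = 105, 109 − 3² = 100 = 10² ⇒ 109 = 3² + 10².
  Combine using the Brahmagupta–Fibonacci identity (a² + b²)(c² + d²) = (ac − bd)² + (ad + bc)² = (ac + bd)² + (ad − bc)²:
  61 · 109 = 6649: from (5² + 6²)(3² + 10²), take (5·3 − 6·10, 5·10 + 6·3) = (15 − 60, 50 + 18) = (-45, 68); dropping signs (only squares matter) gives (45, 68); check 45² + 68² = 2025 + 4624 = 6649 ✓.
  Scale by k = 5: (5·45, 5·68) = (225, 340).
Step 4: Order so x ≤ y and verify: 225² + 340² = 50625 + 115600 = 166225 = n. ✓

n = 166225 = 225² + 340² (one valid representation with x ≤ y).


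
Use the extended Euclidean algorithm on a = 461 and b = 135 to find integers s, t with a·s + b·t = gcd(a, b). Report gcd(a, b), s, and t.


Euclidean algorithm on (461, 135) — divide until remainder is 0:
  461 = 3 · 135 + 56
  135 = 2 · 56 + 23
  56 = 2 · 23 + 10
  23 = 2 · 10 + 3
  10 = 3 · 3 + 1
  3 = 3 · 1 + 0
gcd(461, 135) = 1.
Track Bezout coefficients alongside the remainders: start with r₀ = 461 = a·1 + b·0 (s = 1, t = 0) and r₁ = 135 = a·0 + b·1 (s = 0, t = 1); each new remainder r_{k+1} = r_{k-1} − q_k·r_k inherits s_{k+1} = s_{k-1} − q_k·s_k, t_{k+1} = t_{k-1} − q_k·t_k, so r_k = a·s_k + b·t_k at every step:
  q = 3: r = 56, s = 1 − 3·0 = 1, t = 0 − 3·1 = -3  (check: 461·1 + 135·(-3) = 56)
  q = 2: r = 23, s = 0 − 2·1 = -2, t = 1 − 2·(-3) = 7  (check: 461·(-2) + 135·7 = 23)
  q = 2: r = 10, s = 1 − 2·(-2) = 5, t = -3 − 2·7 = -17  (check: 461·5 + 135·(-17) = 10)
  q = 2: r = 3, s = -2 − 2·5 = -12, t = 7 − 2·(-17) = 41  (check: 461·(-12) + 135·41 = 3)
  q = 3: r = 1, s = 5 − 3·(-12) = 41, t = -17 − 3·41 = -140  (check: 461·41 + 135·(-140) = 1)
The row with r = 1 (the gcd) gives the Bezout coefficients s = 41, t = -140.
Result: 461 · (41) + 135 · (-140) = 1.

gcd(461, 135) = 1; s = 41, t = -140 (check: 461·41 + 135·(-140) = 1).


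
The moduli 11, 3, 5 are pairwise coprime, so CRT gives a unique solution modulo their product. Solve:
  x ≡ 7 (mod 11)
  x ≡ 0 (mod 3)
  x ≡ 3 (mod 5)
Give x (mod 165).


Moduli 11, 3, 5 are pairwise coprime; by CRT there is a unique solution modulo M = 11 · 3 · 5 = 165.
Solve pairwise, accumulating the modulus:
  Start with x ≡ 7 (mod 11).
  Combine with x ≡ 0 (mod 3): since gcd(11, 3) = 1, we get a unique residue mod 33.
    Write x = 7 + 11·t and substitute into x ≡ 0 (mod 3): 11·t ≡ 0 − 7 = -7 (mod 3).
    Reduce coefficients mod 3: 2·t ≡ 2 (mod 3).
    The inverse of 2 mod 3 is 2 (since 2·2 = 4 = 1·3 + 1), so t ≡ 2·2 = 4 ≡ 1 (mod 3).
    Then x = 7 + 11·1 = 18, valid modulo lcm(11, 3) = 33: x ≡ 18 (mod 33).
  Combine with x ≡ 3 (mod 5): since gcd(33, 5) = 1, we get a unique residue mod 165.
    Write x = 18 + 33·t and substitute into x ≡ 3 (mod 5): 33·t ≡ 3 − 18 = -15 (mod 5).
    Reduce coefficients mod 5: 3·t ≡ 0 (mod 5).
    The inverse of 3 mod 5 is 2 (since 3·2 = 6 = 1·5 + 1), so t ≡ 2·0 = 0 ≡ 0 (mod 5).
    Then x = 18 + 33·0 = 18, valid modulo lcm(33, 5) = 165: x ≡ 18 (mod 165).
Verify: 18 mod 11 = 7 ✓, 18 mod 3 = 0 ✓, 18 mod 5 = 3 ✓.

x ≡ 18 (mod 165).


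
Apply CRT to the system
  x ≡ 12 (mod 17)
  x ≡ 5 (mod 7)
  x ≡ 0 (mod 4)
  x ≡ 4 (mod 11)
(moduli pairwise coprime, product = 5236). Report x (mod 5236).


Product of moduli M = 17 · 7 · 4 · 11 = 5236.
Merge one congruence at a time:
  Start: x ≡ 12 (mod 17).
  Combine with x ≡ 5 (mod 7); new modulus lcm = 119.
    Write x = 12 + 17·t and substitute into x ≡ 5 (mod 7): 17·t ≡ 5 − 12 = -7 (mod 7).
    Reduce coefficients mod 7: 3·t ≡ 0 (mod 7).
    The inverse of 3 mod 7 is 5 (since 3·5 = 15 = 2·7 + 1), so t ≡ 5·0 = 0 ≡ 0 (mod 7).
    Then x = 12 + 17·0 = 12, valid modulo lcm(17, 7) = 119: x ≡ 12 (mod 119).
  Combine with x ≡ 0 (mod 4); new modulus lcm = 476.
    Write x = 12 + 119·t and substitute into x ≡ 0 (mod 4): 119·t ≡ 0 − 12 = -12 (mod 4).
    Reduce coefficients mod 4: 3·t ≡ 0 (mod 4).
    The inverse of 3 mod 4 is 3 (since 3·3 = 9 = 2·4 + 1), so t ≡ 3·0 = 0 ≡ 0 (mod 4).
    Then x = 12 + 119·0 = 12, valid modulo lcm(119, 4) = 476: x ≡ 12 (mod 476).
  Combine with x ≡ 4 (mod 11); new modulus lcm = 5236.
    Write x = 12 + 476·t and substitute into x ≡ 4 (mod 11): 476·t ≡ 4 − 12 = -8 (mod 11).
    Reduce coefficients mod 11: 3·t ≡ 3 (mod 11).
    The inverse of 3 mod 11 is 4 (since 3·4 = 12 = 1·11 + 1), so t ≡ 4·3 = 12 ≡ 1 (mod 11).
    Then x = 12 + 476·1 = 488, valid modulo lcm(476, 11) = 5236: x ≡ 488 (mod 5236).
Verify against each original: 488 mod 17 = 12, 488 mod 7 = 5, 488 mod 4 = 0, 488 mod 11 = 4.

x ≡ 488 (mod 5236).


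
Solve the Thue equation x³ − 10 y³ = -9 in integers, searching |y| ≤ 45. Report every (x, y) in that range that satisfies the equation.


The equation is x³ - 10y³ = -9. For fixed y, x³ = 10·y³ − 9, so a solution requires the RHS to be a perfect cube.
Strategy: iterate y from -45 to 45, compute RHS = 10·y³ − 9, and check whether it is a (positive or negative) perfect cube.
Check small values of y:
  y = 0: RHS = -9 is not a perfect cube.
  y = 1: RHS = 1 = (1)³ ⇒ x = 1 works.
  y = -1: RHS = -19 is not a perfect cube.
  y = 2: RHS = 71 is not a perfect cube.
  y = -2: RHS = -89 is not a perfect cube.
  y = 3: RHS = 261 is not a perfect cube.
  y = -3: RHS = -279 is not a perfect cube.
Continuing the search up to |y| = 45 finds no further solutions beyond those listed.
Collected solutions: (1, 1).

Solutions (with |y| ≤ 45): (1, 1).


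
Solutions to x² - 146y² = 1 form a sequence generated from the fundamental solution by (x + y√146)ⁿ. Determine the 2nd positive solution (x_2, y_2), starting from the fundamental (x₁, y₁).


Step 1: Find the fundamental solution (x₁, y₁) of x² - 146y² = 1.
  Expand √146 as a continued fraction. a₀ = ⌊√146⌋ = 12; iterate m_{k+1} = d_k·a_k − m_k, d_{k+1} = (146 − m_{k+1}²)/d_k, a_{k+1} = ⌊(a₀ + m_{k+1})/d_{k+1}⌋ (starting m₀ = 0, d₀ = 1), with convergents p_k = a_k·p_{k-1} + p_{k-2}, q_k = a_k·q_{k-1} + q_{k-2} (p₋₁ = 1, q₋₁ = 0):
  k = 0: a₀ = 12; p₀/q₀ = 12/1; p₀² − 146·q₀² = 144 − 146 = -2.
  k = 1: m = 12, d = 2, a = ⌊(12 + 12)/2⌋ = 12; p/q = (12·12 + 1)/(12·1 + 0) = 145/12; p² − 146·q² = 21025 − 21024 = 1.
  The first convergent with p² − 146·q² = 1 gives the fundamental solution (x₁, y₁) = (145, 12).
Step 2: Apply the recurrence (x_{n+1}, y_{n+1}) = (x₁x_n + 146y₁y_n, x₁y_n + y₁x_n) repeatedly.
  From (x_1, y_1) = (145, 12): x_2 = 145·145 + 146·12·12 = 42049; y_2 = 145·12 + 12·145 = 3480.
Step 3: Verify x_2² - 146·y_2² = 1768118401 - 1768118400 = 1 (should be 1). ✓

(x_1, y_1) = (145, 12); (x_2, y_2) = (42049, 3480).
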